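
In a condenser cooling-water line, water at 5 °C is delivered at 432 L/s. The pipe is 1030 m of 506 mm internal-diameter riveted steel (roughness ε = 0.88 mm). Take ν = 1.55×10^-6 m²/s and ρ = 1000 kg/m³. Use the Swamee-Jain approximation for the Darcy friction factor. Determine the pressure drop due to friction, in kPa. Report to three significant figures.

V = 4Q/(πD²) = 4·0.432/(π·0.506²) = 2.148 m/s
Re = VD/ν = 2.148·0.506/1.55×10^-6 = 7.01×10^5 → turbulent
ε/D = 0.88/506 = 0.00174
Swamee-Jain: f = 0.02296
h_f = f(L/D)V²/(2g) = 0.02296·(1030/0.506)·2.148²/(2·9.81) = 10.99 m
Δp = ρg·h_f = 1000·9.81·10.99 = 107.9 kPa

Δp ≈ 108 kPa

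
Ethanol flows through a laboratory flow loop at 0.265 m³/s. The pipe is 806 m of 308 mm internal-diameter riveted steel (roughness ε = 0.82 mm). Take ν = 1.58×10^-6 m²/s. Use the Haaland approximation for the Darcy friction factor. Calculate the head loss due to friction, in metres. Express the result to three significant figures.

h_f ≈ 43.1 m

V = 4Q/(πD²) = 4·0.265/(π·0.308²) = 3.557 m/s
Re = VD/ν = 3.557·0.308/1.58×10^-6 = 6.93×10^5 → turbulent
ε/D = 0.82/308 = 0.00266
Haaland: f = 0.02555
h_f = f(L/D)V²/(2g) = 0.02555·(806/0.308)·3.557²/(2·9.81) = 43.11 m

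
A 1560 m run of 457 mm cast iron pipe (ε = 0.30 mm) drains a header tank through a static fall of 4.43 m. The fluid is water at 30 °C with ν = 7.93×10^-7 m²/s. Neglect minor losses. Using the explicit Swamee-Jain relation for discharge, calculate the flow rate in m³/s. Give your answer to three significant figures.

Q ≈ 0.193 m³/s

Swamee-Jain (Type II): Q = -0.965·√(gD⁵h_f/L)·ln[ε/(3.7D) + √(3.17ν²L/(gD³h_f))]
√(gD⁵h_f/L) = √(9.81·0.457⁵·4.43/1560) = 0.02356
ε/(3.7D) = 1.77×10^-4; √(3.17ν²L/(gD³h_f)) = 2.74×10^-5
Q = -0.965·0.02356·ln(2.048×10^-4) = 0.1931 m³/s
Check: V = 1.18 m/s, Re = 6.79×10^5, f = 0.01848, h_f = 4.46 m ≈ 4.43 m ✓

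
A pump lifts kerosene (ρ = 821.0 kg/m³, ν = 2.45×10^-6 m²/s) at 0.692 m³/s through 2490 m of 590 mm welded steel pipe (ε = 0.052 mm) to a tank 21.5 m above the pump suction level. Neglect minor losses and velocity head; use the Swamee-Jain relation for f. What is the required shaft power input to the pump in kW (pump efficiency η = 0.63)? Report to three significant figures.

V = 4Q/(πD²) = 2.531 m/s; Re = 6.10×10^5; ε/D = 8.81×10^-5; f = 0.01400
h_f = f(L/D)V²/2g = 19.30 m
Total head H = z + h_f = 21.5 + 19.30 = 40.80 m
P_hyd = ρgQH = 821.0·9.81·0.692·40.80 = 227.4 kW
P_shaft = P_hyd/η = 227.4/0.63 = 360.9 kW

P_shaft ≈ 361 kW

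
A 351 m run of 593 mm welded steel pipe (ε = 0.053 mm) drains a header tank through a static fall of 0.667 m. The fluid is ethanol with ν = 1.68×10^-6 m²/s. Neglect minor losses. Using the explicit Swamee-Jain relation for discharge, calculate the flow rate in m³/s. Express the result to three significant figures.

Q ≈ 0.340 m³/s

Swamee-Jain (Type II): Q = -0.965·√(gD⁵h_f/L)·ln[ε/(3.7D) + √(3.17ν²L/(gD³h_f))]
√(gD⁵h_f/L) = √(9.81·0.593⁵·0.667/351) = 0.03697
ε/(3.7D) = 2.42×10^-5; √(3.17ν²L/(gD³h_f)) = 4.80×10^-5
Q = -0.965·0.03697·ln(7.213×10^-5) = 0.3403 m³/s
Check: V = 1.23 m/s, Re = 4.35×10^5, f = 0.01459, h_f = 0.668 m ≈ 0.667 m ✓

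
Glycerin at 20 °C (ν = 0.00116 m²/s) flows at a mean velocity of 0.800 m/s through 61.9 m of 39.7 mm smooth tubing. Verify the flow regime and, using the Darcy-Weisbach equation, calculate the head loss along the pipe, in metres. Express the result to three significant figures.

Re = VD/ν = 0.800·0.03970/0.00116 = 27.4 → laminar (Re < 2300)
f = 64/Re = 2.338
h_f = f(L/D)V²/(2g) = 2.338·(61.9/0.03970)·0.800²/(2·9.81) = 118.9 m

h_f ≈ 119 m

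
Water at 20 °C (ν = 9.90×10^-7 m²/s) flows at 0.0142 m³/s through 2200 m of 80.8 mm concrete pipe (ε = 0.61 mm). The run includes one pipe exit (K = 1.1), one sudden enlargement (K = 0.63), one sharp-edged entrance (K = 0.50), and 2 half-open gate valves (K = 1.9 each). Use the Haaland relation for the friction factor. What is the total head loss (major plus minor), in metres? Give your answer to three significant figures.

H_L ≈ 374 m

V = 4Q/(πD²) = 2.769 m/s; V²/2g = 0.3909 m
Re = 2.26×10^5, ε/D = 0.00755 → f = 0.03491 (Haaland)
Major: h_f = f(L/D)·V²/2g = 0.03491·27228·0.3909 = 371.5 m
Minor: ΣK = 6.03; h_m = ΣK·V²/2g = 2.357 m
Total H_L = 371.5 + 2.357 = 373.9 m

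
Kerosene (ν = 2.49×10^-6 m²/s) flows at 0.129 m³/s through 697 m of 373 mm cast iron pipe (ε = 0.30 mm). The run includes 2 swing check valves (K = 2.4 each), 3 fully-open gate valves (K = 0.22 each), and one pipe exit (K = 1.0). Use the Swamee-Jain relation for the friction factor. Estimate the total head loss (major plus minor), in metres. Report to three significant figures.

H_L ≈ 3.19 m

V = 4Q/(πD²) = 1.181 m/s; V²/2g = 0.07103 m
Re = 1.77×10^5, ε/D = 8.04×10^-4 → f = 0.02056 (Swamee-Jain)
Major: h_f = f(L/D)·V²/2g = 0.02056·1869·0.07103 = 2.730 m
Minor: ΣK = 6.46; h_m = ΣK·V²/2g = 0.4589 m
Total H_L = 2.730 + 0.4589 = 3.188 m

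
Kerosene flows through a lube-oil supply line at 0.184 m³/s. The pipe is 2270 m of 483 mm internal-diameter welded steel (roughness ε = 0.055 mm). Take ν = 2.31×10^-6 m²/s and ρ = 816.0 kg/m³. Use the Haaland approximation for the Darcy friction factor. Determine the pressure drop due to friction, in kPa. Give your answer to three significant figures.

V = 4Q/(πD²) = 4·0.184/(π·0.483²) = 1.004 m/s
Re = VD/ν = 1.004·0.483/2.31×10^-6 = 2.10×10^5 → turbulent
ε/D = 0.055/483 = 1.14×10^-4
Haaland: f = 0.01616
h_f = f(L/D)V²/(2g) = 0.01616·(2270/0.483)·1.004²/(2·9.81) = 3.905 m
Δp = ρg·h_f = 816.0·9.81·3.905 = 31.26 kPa

Δp ≈ 31.3 kPa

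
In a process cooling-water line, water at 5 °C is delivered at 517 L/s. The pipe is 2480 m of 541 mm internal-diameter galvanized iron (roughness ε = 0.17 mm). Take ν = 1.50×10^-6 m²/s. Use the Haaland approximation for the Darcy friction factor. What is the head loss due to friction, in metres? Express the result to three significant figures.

V = 4Q/(πD²) = 4·0.517/(π·0.541²) = 2.249 m/s
Re = VD/ν = 2.249·0.541/1.50×10^-6 = 8.11×10^5 → turbulent
ε/D = 0.17/541 = 3.14×10^-4
Haaland: f = 0.01586
h_f = f(L/D)V²/(2g) = 0.01586·(2480/0.541)·2.249²/(2·9.81) = 18.75 m

h_f ≈ 18.7 m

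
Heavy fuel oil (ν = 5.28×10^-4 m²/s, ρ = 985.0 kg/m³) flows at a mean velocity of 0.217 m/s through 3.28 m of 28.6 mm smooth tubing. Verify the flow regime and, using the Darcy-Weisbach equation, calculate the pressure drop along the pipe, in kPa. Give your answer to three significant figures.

Δp ≈ 14.5 kPa

Re = VD/ν = 0.217·0.02860/5.28×10^-4 = 11.8 → laminar (Re < 2300)
f = 64/Re = 5.445
h_f = f(L/D)V²/(2g) = 5.445·(3.28/0.02860)·0.217²/(2·9.81) = 1.499 m
Δp = ρg·h_f = 985.0·9.81·1.499 = 14.48 kPa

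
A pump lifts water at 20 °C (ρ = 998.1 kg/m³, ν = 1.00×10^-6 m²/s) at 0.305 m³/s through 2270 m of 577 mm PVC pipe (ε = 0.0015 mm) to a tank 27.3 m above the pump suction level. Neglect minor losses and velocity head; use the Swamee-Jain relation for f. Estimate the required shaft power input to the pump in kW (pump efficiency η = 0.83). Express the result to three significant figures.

V = 4Q/(πD²) = 1.166 m/s; Re = 6.73×10^5; ε/D = 2.60×10^-6; f = 0.01247
h_f = f(L/D)V²/2g = 3.403 m
Total head H = z + h_f = 27.3 + 3.403 = 30.70 m
P_hyd = ρgQH = 998.1·9.81·0.305·30.70 = 91.69 kW
P_shaft = P_hyd/η = 91.69/0.83 = 110.5 kW

P_shaft ≈ 110 kW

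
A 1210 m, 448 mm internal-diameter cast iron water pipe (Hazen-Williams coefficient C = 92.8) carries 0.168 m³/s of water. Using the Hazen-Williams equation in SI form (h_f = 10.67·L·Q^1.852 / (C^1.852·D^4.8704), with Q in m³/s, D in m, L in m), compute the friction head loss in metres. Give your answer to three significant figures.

h_f = 10.67·1210·0.168^1.852 / (92.8^1.852·0.448^4.8704) = 5.379 m

h_f ≈ 5.38 m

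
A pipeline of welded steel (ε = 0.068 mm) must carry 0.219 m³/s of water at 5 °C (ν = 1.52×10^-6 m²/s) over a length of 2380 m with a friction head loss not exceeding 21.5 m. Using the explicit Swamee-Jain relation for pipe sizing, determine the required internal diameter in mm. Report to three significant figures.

Swamee-Jain (Type III): D = 0.66·[ε^1.25·(LQ²/(gh_f))^4.75 + ν·Q^9.4·(L/(gh_f))^5.2]^0.04
LQ²/(gh_f) = 0.5412; L/(gh_f) = 11.28
Term 1 = ε^1.25·(…)^4.75 = 3.34×10^-7; Term 2 = ν·Q^9.4·(…)^5.2 = 2.85×10^-7
D = 0.66·(3.34×10^-7 + 2.85×10^-7)^0.04 = 0.3726 m = 373 mm
Check: V = 2.01 m/s, Re = 4.92×10^5, f = 0.01537, h_f = 20.2 m ≈ 21.5 m ✓

D ≈ 373 mm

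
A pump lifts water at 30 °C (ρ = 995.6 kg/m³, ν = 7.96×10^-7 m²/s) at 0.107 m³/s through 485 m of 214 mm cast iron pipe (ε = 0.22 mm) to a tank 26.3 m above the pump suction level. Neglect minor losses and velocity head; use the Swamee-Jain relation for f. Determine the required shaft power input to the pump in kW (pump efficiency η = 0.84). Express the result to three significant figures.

P_shaft ≈ 58.5 kW

V = 4Q/(πD²) = 2.975 m/s; Re = 8.00×10^5; ε/D = 0.00103; f = 0.02024
h_f = f(L/D)V²/2g = 20.69 m
Total head H = z + h_f = 26.3 + 20.69 = 46.99 m
P_hyd = ρgQH = 995.6·9.81·0.107·46.99 = 49.11 kW
P_shaft = P_hyd/η = 49.11/0.84 = 58.46 kW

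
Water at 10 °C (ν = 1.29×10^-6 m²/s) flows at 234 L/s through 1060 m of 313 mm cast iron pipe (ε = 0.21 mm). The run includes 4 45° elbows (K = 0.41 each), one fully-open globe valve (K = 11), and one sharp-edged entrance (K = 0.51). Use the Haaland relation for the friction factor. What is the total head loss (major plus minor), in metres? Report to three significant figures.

H_L ≈ 35.5 m

V = 4Q/(πD²) = 3.041 m/s; V²/2g = 0.4714 m
Re = 7.38×10^5, ε/D = 6.71×10^-4 → f = 0.01837 (Haaland)
Major: h_f = f(L/D)·V²/2g = 0.01837·3387·0.4714 = 29.33 m
Minor: ΣK = 13.2; h_m = ΣK·V²/2g = 6.199 m
Total H_L = 29.33 + 6.199 = 35.53 m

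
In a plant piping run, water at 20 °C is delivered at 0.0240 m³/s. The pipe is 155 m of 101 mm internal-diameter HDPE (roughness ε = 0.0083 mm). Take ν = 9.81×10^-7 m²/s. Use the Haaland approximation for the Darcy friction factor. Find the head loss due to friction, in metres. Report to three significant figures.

h_f ≈ 10.5 m

V = 4Q/(πD²) = 4·0.0240/(π·0.101²) = 2.996 m/s
Re = VD/ν = 2.996·0.101/9.81×10^-7 = 3.08×10^5 → turbulent
ε/D = 0.0083/101 = 8.22×10^-5
Haaland: f = 0.01501
h_f = f(L/D)V²/(2g) = 0.01501·(155/0.101)·2.996²/(2·9.81) = 10.54 m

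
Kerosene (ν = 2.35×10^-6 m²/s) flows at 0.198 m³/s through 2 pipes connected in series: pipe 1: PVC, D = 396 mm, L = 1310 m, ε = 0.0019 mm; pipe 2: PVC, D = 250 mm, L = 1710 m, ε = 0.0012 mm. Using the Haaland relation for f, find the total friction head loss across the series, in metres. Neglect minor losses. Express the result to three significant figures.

H ≈ 82.8 m

Pipe 1: V = 1.608 m/s, Re = 2.71×10^5, ε/D = 4.80×10^-6, f = 0.01466, h_1 = f(L/D)V²/2g = 6.387 m
Pipe 2: V = 4.034 m/s, Re = 4.29×10^5, ε/D = 4.80×10^-6, f = 0.01347, h_2 = f(L/D)V²/2g = 76.43 m
Series → Q common, losses add: H = Σh = 82.82 m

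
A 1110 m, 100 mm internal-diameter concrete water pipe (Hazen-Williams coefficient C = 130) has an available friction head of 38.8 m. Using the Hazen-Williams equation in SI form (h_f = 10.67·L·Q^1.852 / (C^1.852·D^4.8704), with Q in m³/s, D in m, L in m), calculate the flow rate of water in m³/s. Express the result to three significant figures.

Q ≈ 0.0139 m³/s

Rearranging: Q = [h_f·C^1.852·D^4.8704 / (10.67·L)]^(1/1.852)
Q = [38.8·130^1.852·0.100^4.8704 / (10.67·1110)]^0.540 = 0.01388 m³/s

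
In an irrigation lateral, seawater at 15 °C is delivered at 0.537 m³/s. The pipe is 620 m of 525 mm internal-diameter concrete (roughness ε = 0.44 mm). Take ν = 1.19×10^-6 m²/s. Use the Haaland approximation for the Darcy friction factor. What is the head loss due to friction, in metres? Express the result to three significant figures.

V = 4Q/(πD²) = 4·0.537/(π·0.525²) = 2.481 m/s
Re = VD/ν = 2.481·0.525/1.19×10^-6 = 1.09×10^6 → turbulent
ε/D = 0.44/525 = 8.38×10^-4
Haaland: f = 0.01913
h_f = f(L/D)V²/(2g) = 0.01913·(620/0.525)·2.481²/(2·9.81) = 7.087 m

h_f ≈ 7.09 m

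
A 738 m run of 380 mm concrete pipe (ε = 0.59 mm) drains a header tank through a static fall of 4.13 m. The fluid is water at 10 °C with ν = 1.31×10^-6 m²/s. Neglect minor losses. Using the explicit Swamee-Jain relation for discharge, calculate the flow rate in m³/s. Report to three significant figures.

Swamee-Jain (Type II): Q = -0.965·√(gD⁵h_f/L)·ln[ε/(3.7D) + √(3.17ν²L/(gD³h_f))]
√(gD⁵h_f/L) = √(9.81·0.380⁵·4.13/738) = 0.02086
ε/(3.7D) = 4.20×10^-4; √(3.17ν²L/(gD³h_f)) = 4.25×10^-5
Q = -0.965·0.02086·ln(4.621×10^-4) = 0.1546 m³/s
Check: V = 1.36 m/s, Re = 3.95×10^5, f = 0.02260, h_f = 4.16 m ≈ 4.13 m ✓

Q ≈ 0.155 m³/s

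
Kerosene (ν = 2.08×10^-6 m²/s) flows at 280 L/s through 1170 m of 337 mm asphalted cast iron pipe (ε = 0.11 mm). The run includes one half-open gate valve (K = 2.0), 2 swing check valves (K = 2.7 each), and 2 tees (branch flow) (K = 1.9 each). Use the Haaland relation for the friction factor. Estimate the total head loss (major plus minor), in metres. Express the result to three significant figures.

V = 4Q/(πD²) = 3.139 m/s; V²/2g = 0.5022 m
Re = 5.09×10^5, ε/D = 3.26×10^-4 → f = 0.01635 (Haaland)
Major: h_f = f(L/D)·V²/2g = 0.01635·3472·0.5022 = 28.50 m
Minor: ΣK = 11.2; h_m = ΣK·V²/2g = 5.625 m
Total H_L = 28.50 + 5.625 = 34.13 m

H_L ≈ 34.1 m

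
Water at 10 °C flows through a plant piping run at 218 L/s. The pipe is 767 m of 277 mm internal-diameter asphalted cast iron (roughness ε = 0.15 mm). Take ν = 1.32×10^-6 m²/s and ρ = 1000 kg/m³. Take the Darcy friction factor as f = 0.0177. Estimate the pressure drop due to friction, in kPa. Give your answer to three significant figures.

Δp ≈ 321 kPa

V = 4Q/(πD²) = 4·0.218/(π·0.277²) = 3.617 m/s
h_f = f(L/D)V²/(2g) = 0.01770·(767/0.277)·3.617²/(2·9.81) = 32.69 m
Δp = ρg·h_f = 1000·9.81·32.69 = 320.7 kPa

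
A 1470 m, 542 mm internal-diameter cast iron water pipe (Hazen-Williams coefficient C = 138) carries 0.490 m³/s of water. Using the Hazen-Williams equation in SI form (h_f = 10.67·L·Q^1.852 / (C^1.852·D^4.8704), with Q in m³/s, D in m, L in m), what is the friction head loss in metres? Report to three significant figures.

h_f ≈ 9.00 m

h_f = 10.67·1470·0.490^1.852 / (138^1.852·0.542^4.8704) = 8.999 m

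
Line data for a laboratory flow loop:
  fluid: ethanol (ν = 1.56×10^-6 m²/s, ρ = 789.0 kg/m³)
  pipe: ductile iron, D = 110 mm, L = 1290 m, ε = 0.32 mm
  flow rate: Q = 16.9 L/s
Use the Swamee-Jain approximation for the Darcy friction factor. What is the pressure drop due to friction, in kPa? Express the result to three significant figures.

Δp ≈ 399 kPa

V = 4Q/(πD²) = 4·0.0169/(π·0.110²) = 1.778 m/s
Re = VD/ν = 1.778·0.110/1.56×10^-6 = 1.25×10^5 → turbulent
ε/D = 0.32/110 = 0.00291
Swamee-Jain: f = 0.02724
h_f = f(L/D)V²/(2g) = 0.02724·(1290/0.110)·1.778²/(2·9.81) = 51.49 m
Δp = ρg·h_f = 789.0·9.81·51.49 = 398.5 kPa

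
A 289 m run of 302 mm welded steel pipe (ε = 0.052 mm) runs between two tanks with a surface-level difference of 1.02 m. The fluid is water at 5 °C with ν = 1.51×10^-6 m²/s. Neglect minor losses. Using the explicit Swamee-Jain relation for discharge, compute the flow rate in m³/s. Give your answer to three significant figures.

Q ≈ 0.0803 m³/s

Swamee-Jain (Type II): Q = -0.965·√(gD⁵h_f/L)·ln[ε/(3.7D) + √(3.17ν²L/(gD³h_f))]
√(gD⁵h_f/L) = √(9.81·0.302⁵·1.02/289) = 0.009326
ε/(3.7D) = 4.65×10^-5; √(3.17ν²L/(gD³h_f)) = 8.71×10^-5
Q = -0.965·0.009326·ln(1.336×10^-4) = 0.08028 m³/s
Check: V = 1.12 m/s, Re = 2.24×10^5, f = 0.01668, h_f = 1.02 m ≈ 1.02 m ✓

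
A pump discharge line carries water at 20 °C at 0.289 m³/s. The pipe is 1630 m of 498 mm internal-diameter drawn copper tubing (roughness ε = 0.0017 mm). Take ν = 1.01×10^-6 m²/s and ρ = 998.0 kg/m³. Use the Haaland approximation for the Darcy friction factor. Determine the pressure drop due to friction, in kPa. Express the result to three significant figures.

Δp ≈ 44.1 kPa

V = 4Q/(πD²) = 4·0.289/(π·0.498²) = 1.484 m/s
Re = VD/ν = 1.484·0.498/1.01×10^-6 = 7.32×10^5 → turbulent
ε/D = 0.0017/498 = 3.41×10^-6
Haaland: f = 0.01227
h_f = f(L/D)V²/(2g) = 0.01227·(1630/0.498)·1.484²/(2·9.81) = 4.505 m
Δp = ρg·h_f = 998.0·9.81·4.505 = 44.10 kPa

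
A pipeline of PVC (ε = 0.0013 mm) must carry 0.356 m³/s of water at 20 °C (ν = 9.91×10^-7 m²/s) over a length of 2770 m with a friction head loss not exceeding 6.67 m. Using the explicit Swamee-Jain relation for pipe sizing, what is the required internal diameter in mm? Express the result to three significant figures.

D ≈ 561 mm

Swamee-Jain (Type III): D = 0.66·[ε^1.25·(LQ²/(gh_f))^4.75 + ν·Q^9.4·(L/(gh_f))^5.2]^0.04
LQ²/(gh_f) = 5.365; L/(gh_f) = 42.33
Term 1 = ε^1.25·(…)^4.75 = 1.28×10^-4; Term 2 = ν·Q^9.4·(…)^5.2 = 0.0173
D = 0.66·(1.28×10^-4 + 0.0173)^0.04 = 0.5613 m = 561 mm
Check: V = 1.44 m/s, Re = 8.15×10^5, f = 0.01207, h_f = 6.28 m ≈ 6.67 m ✓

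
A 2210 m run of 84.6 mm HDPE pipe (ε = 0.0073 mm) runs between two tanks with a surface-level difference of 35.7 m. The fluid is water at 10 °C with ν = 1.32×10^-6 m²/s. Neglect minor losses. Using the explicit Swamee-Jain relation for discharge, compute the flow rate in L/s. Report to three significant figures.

Q ≈ 6.59 L/s

Swamee-Jain (Type II): Q = -0.965·√(gD⁵h_f/L)·ln[ε/(3.7D) + √(3.17ν²L/(gD³h_f))]
√(gD⁵h_f/L) = √(9.81·0.0846⁵·35.7/2210) = 8.287×10^-4
ε/(3.7D) = 2.33×10^-5; √(3.17ν²L/(gD³h_f)) = 2.40×10^-4
Q = -0.965·8.287×10^-4·ln(2.632×10^-4) = 0.006591 m³/s
Check: V = 1.17 m/s, Re = 7.52×10^4, f = 0.01942, h_f = 35.5 m ≈ 35.7 m ✓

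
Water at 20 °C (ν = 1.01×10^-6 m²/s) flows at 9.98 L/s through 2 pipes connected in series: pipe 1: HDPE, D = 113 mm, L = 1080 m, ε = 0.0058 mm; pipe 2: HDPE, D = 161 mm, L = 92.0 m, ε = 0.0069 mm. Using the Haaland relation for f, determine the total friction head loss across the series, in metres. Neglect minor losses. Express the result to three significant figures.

Pipe 1: V = 0.9951 m/s, Re = 1.11×10^5, ε/D = 5.13×10^-5, f = 0.01766, h_1 = f(L/D)V²/2g = 8.520 m
Pipe 2: V = 0.4902 m/s, Re = 7.81×10^4, ε/D = 4.29×10^-5, f = 0.01893, h_2 = f(L/D)V²/2g = 0.1325 m
Series → Q common, losses add: H = Σh = 8.653 m

H ≈ 8.65 m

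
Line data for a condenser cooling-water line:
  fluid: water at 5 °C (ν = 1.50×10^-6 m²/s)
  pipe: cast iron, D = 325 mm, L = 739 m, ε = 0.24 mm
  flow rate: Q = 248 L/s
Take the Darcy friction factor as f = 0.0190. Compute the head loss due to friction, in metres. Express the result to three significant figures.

h_f ≈ 19.7 m

V = 4Q/(πD²) = 4·0.248/(π·0.325²) = 2.989 m/s
h_f = f(L/D)V²/(2g) = 0.01900·(739/0.325)·2.989²/(2·9.81) = 19.68 m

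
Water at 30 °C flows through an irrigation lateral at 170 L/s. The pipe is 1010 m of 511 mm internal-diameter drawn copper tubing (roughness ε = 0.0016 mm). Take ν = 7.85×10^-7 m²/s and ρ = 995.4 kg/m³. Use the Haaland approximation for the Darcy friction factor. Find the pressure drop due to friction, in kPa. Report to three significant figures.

Δp ≈ 8.73 kPa

V = 4Q/(πD²) = 4·0.170/(π·0.511²) = 0.8289 m/s
Re = VD/ν = 0.8289·0.511/7.85×10^-7 = 5.40×10^5 → turbulent
ε/D = 0.0016/511 = 3.13×10^-6
Haaland: f = 0.01292
h_f = f(L/D)V²/(2g) = 0.01292·(1010/0.511)·0.8289²/(2·9.81) = 0.8945 m
Δp = ρg·h_f = 995.4·9.81·0.8945 = 8.735 kPa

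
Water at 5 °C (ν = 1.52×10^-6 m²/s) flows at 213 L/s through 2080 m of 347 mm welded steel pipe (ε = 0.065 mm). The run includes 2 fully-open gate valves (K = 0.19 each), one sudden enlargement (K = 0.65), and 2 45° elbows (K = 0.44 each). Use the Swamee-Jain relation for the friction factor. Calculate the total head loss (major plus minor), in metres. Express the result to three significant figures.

V = 4Q/(πD²) = 2.252 m/s; V²/2g = 0.2586 m
Re = 5.14×10^5, ε/D = 1.87×10^-4 → f = 0.01535 (Swamee-Jain)
Major: h_f = f(L/D)·V²/2g = 0.01535·5994·0.2586 = 23.80 m
Minor: ΣK = 1.91; h_m = ΣK·V²/2g = 0.4939 m
Total H_L = 23.80 + 0.4939 = 24.29 m

H_L ≈ 24.3 m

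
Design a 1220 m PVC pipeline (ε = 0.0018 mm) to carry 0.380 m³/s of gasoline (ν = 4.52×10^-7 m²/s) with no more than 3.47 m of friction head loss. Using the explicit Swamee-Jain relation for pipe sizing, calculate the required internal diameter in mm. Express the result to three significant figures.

D ≈ 539 mm

Swamee-Jain (Type III): D = 0.66·[ε^1.25·(LQ²/(gh_f))^4.75 + ν·Q^9.4·(L/(gh_f))^5.2]^0.04
LQ²/(gh_f) = 5.175; L/(gh_f) = 35.84
Term 1 = ε^1.25·(…)^4.75 = 1.62×10^-4; Term 2 = ν·Q^9.4·(…)^5.2 = 0.00613
D = 0.66·(1.62×10^-4 + 0.00613)^0.04 = 0.5389 m = 539 mm
Check: V = 1.67 m/s, Re = 1.99×10^6, f = 0.01050, h_f = 3.36 m ≈ 3.47 m ✓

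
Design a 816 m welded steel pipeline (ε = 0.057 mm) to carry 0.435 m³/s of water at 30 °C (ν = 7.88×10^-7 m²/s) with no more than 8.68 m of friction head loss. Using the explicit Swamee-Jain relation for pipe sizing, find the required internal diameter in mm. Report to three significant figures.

D ≈ 461 mm

Swamee-Jain (Type III): D = 0.66·[ε^1.25·(LQ²/(gh_f))^4.75 + ν·Q^9.4·(L/(gh_f))^5.2]^0.04
LQ²/(gh_f) = 1.813; L/(gh_f) = 9.583
Term 1 = ε^1.25·(…)^4.75 = 8.37×10^-5; Term 2 = ν·Q^9.4·(…)^5.2 = 4.00×10^-5
D = 0.66·(8.37×10^-5 + 4.00×10^-5)^0.04 = 0.4605 m = 461 mm
Check: V = 2.61 m/s, Re = 1.53×10^6, f = 0.01346, h_f = 8.29 m ≈ 8.68 m ✓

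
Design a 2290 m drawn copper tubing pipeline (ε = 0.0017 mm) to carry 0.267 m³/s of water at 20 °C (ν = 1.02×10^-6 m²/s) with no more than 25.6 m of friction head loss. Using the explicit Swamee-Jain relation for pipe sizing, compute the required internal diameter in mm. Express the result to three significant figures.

D ≈ 367 mm

Swamee-Jain (Type III): D = 0.66·[ε^1.25·(LQ²/(gh_f))^4.75 + ν·Q^9.4·(L/(gh_f))^5.2]^0.04
LQ²/(gh_f) = 0.6501; L/(gh_f) = 9.119
Term 1 = ε^1.25·(…)^4.75 = 7.94×10^-9; Term 2 = ν·Q^9.4·(…)^5.2 = 4.07×10^-7
D = 0.66·(7.94×10^-9 + 4.07×10^-7)^0.04 = 0.3667 m = 367 mm
Check: V = 2.53 m/s, Re = 9.09×10^5, f = 0.01191, h_f = 24.2 m ≈ 25.6 m ✓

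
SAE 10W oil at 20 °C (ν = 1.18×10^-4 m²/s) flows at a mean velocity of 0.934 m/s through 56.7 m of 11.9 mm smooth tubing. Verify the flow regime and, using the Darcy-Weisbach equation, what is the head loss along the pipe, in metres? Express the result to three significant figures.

h_f ≈ 144 m

Re = VD/ν = 0.934·0.01190/1.18×10^-4 = 94.2 → laminar (Re < 2300)
f = 64/Re = 0.6795
h_f = f(L/D)V²/(2g) = 0.6795·(56.7/0.01190)·0.934²/(2·9.81) = 143.9 m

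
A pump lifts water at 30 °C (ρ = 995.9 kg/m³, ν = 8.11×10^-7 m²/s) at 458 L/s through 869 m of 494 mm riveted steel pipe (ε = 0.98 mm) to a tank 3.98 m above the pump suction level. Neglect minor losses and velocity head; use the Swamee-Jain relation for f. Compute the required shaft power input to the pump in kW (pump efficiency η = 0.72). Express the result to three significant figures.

P_shaft ≈ 99.7 kW

V = 4Q/(πD²) = 2.390 m/s; Re = 1.46×10^6; ε/D = 0.00198; f = 0.02356
h_f = f(L/D)V²/2g = 12.06 m
Total head H = z + h_f = 3.98 + 12.06 = 16.04 m
P_hyd = ρgQH = 995.9·9.81·0.458·16.04 = 71.77 kW
P_shaft = P_hyd/η = 71.77/0.72 = 99.68 kW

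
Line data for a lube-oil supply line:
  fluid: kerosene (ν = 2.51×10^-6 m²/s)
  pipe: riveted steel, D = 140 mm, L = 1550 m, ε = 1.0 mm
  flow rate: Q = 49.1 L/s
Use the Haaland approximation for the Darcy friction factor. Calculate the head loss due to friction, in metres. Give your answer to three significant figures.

V = 4Q/(πD²) = 4·0.0491/(π·0.140²) = 3.190 m/s
Re = VD/ν = 3.190·0.140/2.51×10^-6 = 1.78×10^5 → turbulent
ε/D = 1.0/140 = 0.00714
Haaland: f = 0.03439
h_f = f(L/D)V²/(2g) = 0.03439·(1550/0.140)·3.190²/(2·9.81) = 197.4 m

h_f ≈ 197 m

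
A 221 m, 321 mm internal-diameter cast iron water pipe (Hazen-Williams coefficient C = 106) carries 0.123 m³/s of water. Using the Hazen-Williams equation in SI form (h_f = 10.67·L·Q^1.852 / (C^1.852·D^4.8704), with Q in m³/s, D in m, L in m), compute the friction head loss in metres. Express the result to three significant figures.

h_f = 10.67·221·0.123^1.852 / (106^1.852·0.321^4.8704) = 2.186 m

h_f ≈ 2.19 m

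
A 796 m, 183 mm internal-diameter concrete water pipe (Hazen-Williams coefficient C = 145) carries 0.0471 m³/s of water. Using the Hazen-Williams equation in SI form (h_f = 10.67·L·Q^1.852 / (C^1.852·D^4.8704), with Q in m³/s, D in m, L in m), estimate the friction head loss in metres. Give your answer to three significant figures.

h_f ≈ 11.5 m

h_f = 10.67·796·0.0471^1.852 / (145^1.852·0.183^4.8704) = 11.50 m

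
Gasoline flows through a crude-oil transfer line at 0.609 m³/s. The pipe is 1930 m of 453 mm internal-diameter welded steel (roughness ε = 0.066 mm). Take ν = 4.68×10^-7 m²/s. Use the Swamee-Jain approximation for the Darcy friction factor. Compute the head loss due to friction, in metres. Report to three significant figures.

V = 4Q/(πD²) = 4·0.609/(π·0.453²) = 3.779 m/s
Re = VD/ν = 3.779·0.453/4.68×10^-7 = 3.66×10^6 → turbulent
ε/D = 0.066/453 = 1.46×10^-4
Swamee-Jain: f = 0.01332
h_f = f(L/D)V²/(2g) = 0.01332·(1930/0.453)·3.779²/(2·9.81) = 41.29 m

h_f ≈ 41.3 m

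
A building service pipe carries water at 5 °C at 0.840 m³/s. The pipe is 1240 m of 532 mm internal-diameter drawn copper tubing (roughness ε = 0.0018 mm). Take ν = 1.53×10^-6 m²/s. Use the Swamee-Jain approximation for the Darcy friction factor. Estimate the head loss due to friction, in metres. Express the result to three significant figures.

V = 4Q/(πD²) = 4·0.840/(π·0.532²) = 3.779 m/s
Re = VD/ν = 3.779·0.532/1.53×10^-6 = 1.31×10^6 → turbulent
ε/D = 0.0018/532 = 3.38×10^-6
Swamee-Jain: f = 0.01119
h_f = f(L/D)V²/(2g) = 0.01119·(1240/0.532)·3.779²/(2·9.81) = 18.99 m

h_f ≈ 19.0 m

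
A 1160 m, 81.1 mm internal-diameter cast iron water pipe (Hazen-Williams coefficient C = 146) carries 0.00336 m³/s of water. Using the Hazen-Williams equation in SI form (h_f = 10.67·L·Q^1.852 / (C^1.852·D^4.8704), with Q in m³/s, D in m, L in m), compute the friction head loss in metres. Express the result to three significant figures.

h_f = 10.67·1160·0.00336^1.852 / (146^1.852·0.0811^4.8704) = 6.554 m

h_f ≈ 6.55 m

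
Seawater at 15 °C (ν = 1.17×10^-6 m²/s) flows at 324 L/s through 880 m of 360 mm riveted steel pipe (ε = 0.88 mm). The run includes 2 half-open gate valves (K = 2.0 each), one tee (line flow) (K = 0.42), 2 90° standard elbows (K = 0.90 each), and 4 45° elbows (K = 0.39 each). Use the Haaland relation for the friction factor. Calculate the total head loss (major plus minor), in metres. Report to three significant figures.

H_L ≈ 35.5 m

V = 4Q/(πD²) = 3.183 m/s; V²/2g = 0.5164 m
Re = 9.79×10^5, ε/D = 0.00244 → f = 0.02492 (Haaland)
Major: h_f = f(L/D)·V²/2g = 0.02492·2444·0.5164 = 31.45 m
Minor: ΣK = 7.78; h_m = ΣK·V²/2g = 4.018 m
Total H_L = 31.45 + 4.018 = 35.47 m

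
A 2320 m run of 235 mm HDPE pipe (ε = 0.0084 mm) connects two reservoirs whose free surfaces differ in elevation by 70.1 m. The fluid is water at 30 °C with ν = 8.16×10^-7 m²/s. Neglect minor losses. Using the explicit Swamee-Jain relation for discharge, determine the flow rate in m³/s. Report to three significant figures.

Q ≈ 0.145 m³/s

Swamee-Jain (Type II): Q = -0.965·√(gD⁵h_f/L)·ln[ε/(3.7D) + √(3.17ν²L/(gD³h_f))]
√(gD⁵h_f/L) = √(9.81·0.235⁵·70.1/2320) = 0.01458
ε/(3.7D) = 9.66×10^-6; √(3.17ν²L/(gD³h_f)) = 2.34×10^-5
Q = -0.965·0.01458·ln(3.309×10^-5) = 0.1451 m³/s
Check: V = 3.35 m/s, Re = 9.63×10^5, f = 0.01247, h_f = 70.2 m ≈ 70.1 m ✓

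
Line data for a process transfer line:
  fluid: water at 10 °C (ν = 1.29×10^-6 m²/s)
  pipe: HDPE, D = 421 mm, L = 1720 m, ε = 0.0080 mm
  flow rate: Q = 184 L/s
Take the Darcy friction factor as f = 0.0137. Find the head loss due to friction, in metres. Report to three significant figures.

V = 4Q/(πD²) = 4·0.184/(π·0.421²) = 1.322 m/s
h_f = f(L/D)V²/(2g) = 0.01370·(1720/0.421)·1.322²/(2·9.81) = 4.984 m

h_f ≈ 4.98 m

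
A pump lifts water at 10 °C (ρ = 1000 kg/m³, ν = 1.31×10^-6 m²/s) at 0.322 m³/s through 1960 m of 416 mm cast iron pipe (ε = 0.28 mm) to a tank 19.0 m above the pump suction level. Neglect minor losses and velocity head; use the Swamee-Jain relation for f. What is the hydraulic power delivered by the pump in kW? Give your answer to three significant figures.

V = 4Q/(πD²) = 2.369 m/s; Re = 7.52×10^5; ε/D = 6.73×10^-4; f = 0.01851
h_f = f(L/D)V²/2g = 24.95 m
Total head H = z + h_f = 19.0 + 24.95 = 43.95 m
P_hyd = ρgQH = 1000·9.81·0.322·43.95 = 138.8 kW

P_hyd ≈ 139 kW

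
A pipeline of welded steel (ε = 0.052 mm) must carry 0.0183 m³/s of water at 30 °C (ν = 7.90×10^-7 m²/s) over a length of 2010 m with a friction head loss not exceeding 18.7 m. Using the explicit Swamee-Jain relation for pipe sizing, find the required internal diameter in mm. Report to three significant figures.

Swamee-Jain (Type III): D = 0.66·[ε^1.25·(LQ²/(gh_f))^4.75 + ν·Q^9.4·(L/(gh_f))^5.2]^0.04
LQ²/(gh_f) = 0.003669; L/(gh_f) = 10.96
Term 1 = ε^1.25·(…)^4.75 = 1.19×10^-17; Term 2 = ν·Q^9.4·(…)^5.2 = 9.35×10^-18
D = 0.66·(1.19×10^-17 + 9.35×10^-18)^0.04 = 0.1421 m = 142 mm
Check: V = 1.15 m/s, Re = 2.08×10^5, f = 0.01812, h_f = 17.4 m ≈ 18.7 m ✓

D ≈ 142 mm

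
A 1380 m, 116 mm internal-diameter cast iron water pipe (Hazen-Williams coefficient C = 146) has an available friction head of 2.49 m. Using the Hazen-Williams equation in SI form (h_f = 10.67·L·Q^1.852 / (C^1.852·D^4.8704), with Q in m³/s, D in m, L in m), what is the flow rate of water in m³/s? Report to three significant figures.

Rearranging: Q = [h_f·C^1.852·D^4.8704 / (10.67·L)]^(1/1.852)
Q = [2.49·146^1.852·0.116^4.8704 / (10.67·1380)]^0.540 = 0.004650 m³/s

Q ≈ 0.00465 m³/s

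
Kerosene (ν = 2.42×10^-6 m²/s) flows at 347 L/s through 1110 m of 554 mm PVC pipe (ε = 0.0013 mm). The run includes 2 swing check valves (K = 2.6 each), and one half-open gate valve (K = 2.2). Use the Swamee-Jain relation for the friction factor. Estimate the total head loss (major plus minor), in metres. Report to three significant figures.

H_L ≈ 3.78 m

V = 4Q/(πD²) = 1.440 m/s; V²/2g = 0.1056 m
Re = 3.30×10^5, ε/D = 2.35×10^-6 → f = 0.01415 (Swamee-Jain)
Major: h_f = f(L/D)·V²/2g = 0.01415·2004·0.1056 = 2.995 m
Minor: ΣK = 7.40; h_m = ΣK·V²/2g = 0.7816 m
Total H_L = 2.995 + 0.7816 = 3.777 m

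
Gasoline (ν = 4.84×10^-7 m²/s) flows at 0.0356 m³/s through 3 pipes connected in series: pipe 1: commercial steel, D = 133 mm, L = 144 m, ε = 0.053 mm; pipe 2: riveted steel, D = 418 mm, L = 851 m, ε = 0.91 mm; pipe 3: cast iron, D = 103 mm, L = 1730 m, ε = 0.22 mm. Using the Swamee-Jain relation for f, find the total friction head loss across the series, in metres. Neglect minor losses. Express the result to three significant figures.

Pipe 1: V = 2.562 m/s, Re = 7.04×10^5, ε/D = 3.98×10^-4, f = 0.01681, h_1 = f(L/D)V²/2g = 6.090 m
Pipe 2: V = 0.2594 m/s, Re = 2.24×10^5, ε/D = 0.00218, f = 0.02488, h_2 = f(L/D)V²/2g = 0.1737 m
Pipe 3: V = 4.273 m/s, Re = 9.09×10^5, ε/D = 0.00214, f = 0.02411, h_3 = f(L/D)V²/2g = 376.7 m
Series → Q common, losses add: H = Σh = 383.0 m

H ≈ 383 m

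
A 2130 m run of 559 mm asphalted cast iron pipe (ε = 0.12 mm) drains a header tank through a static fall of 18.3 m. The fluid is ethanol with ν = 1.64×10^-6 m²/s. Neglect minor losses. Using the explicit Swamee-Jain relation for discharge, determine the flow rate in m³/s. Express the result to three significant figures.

Swamee-Jain (Type II): Q = -0.965·√(gD⁵h_f/L)·ln[ε/(3.7D) + √(3.17ν²L/(gD³h_f))]
√(gD⁵h_f/L) = √(9.81·0.559⁵·18.3/2130) = 0.06783
ε/(3.7D) = 5.80×10^-5; √(3.17ν²L/(gD³h_f)) = 2.41×10^-5
Q = -0.965·0.06783·ln(8.208×10^-5) = 0.6158 m³/s
Check: V = 2.51 m/s, Re = 8.55×10^5, f = 0.01506, h_f = 18.4 m ≈ 18.3 m ✓

Q ≈ 0.616 m³/s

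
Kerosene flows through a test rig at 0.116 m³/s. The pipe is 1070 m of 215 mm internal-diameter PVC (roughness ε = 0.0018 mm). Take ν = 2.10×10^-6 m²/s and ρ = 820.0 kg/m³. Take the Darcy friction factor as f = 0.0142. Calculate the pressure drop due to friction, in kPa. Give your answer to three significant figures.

Δp ≈ 296 kPa

V = 4Q/(πD²) = 4·0.116/(π·0.215²) = 3.195 m/s
h_f = f(L/D)V²/(2g) = 0.01420·(1070/0.215)·3.195²/(2·9.81) = 36.77 m
Δp = ρg·h_f = 820.0·9.81·36.77 = 295.8 kPa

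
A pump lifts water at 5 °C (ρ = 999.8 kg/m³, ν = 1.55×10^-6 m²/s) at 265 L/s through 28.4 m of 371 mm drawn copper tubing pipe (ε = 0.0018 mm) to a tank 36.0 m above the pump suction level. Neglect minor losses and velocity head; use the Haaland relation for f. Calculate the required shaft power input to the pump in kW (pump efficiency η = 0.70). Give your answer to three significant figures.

P_shaft ≈ 135 kW

V = 4Q/(πD²) = 2.451 m/s; Re = 5.87×10^5; ε/D = 4.85×10^-6; f = 0.01276
h_f = f(L/D)V²/2g = 0.2991 m
Total head H = z + h_f = 36.0 + 0.2991 = 36.30 m
P_hyd = ρgQH = 999.8·9.81·0.265·36.30 = 94.35 kW
P_shaft = P_hyd/η = 94.35/0.70 = 134.8 kW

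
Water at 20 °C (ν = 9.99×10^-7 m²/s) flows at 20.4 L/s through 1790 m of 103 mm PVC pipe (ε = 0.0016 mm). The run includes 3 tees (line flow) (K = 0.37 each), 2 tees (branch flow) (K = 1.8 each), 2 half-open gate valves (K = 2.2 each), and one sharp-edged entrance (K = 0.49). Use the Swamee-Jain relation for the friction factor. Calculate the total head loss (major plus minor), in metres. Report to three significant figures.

H_L ≈ 82.7 m

V = 4Q/(πD²) = 2.448 m/s; V²/2g = 0.3055 m
Re = 2.52×10^5, ε/D = 1.55×10^-5 → f = 0.01501 (Swamee-Jain)
Major: h_f = f(L/D)·V²/2g = 0.01501·17379·0.3055 = 79.72 m
Minor: ΣK = 9.60; h_m = ΣK·V²/2g = 2.933 m
Total H_L = 79.72 + 2.933 = 82.65 m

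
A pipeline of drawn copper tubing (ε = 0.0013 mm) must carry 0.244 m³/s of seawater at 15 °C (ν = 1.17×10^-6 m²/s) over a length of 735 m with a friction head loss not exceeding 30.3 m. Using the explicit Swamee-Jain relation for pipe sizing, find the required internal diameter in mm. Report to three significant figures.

D ≈ 272 mm

Swamee-Jain (Type III): D = 0.66·[ε^1.25·(LQ²/(gh_f))^4.75 + ν·Q^9.4·(L/(gh_f))^5.2]^0.04
LQ²/(gh_f) = 0.1472; L/(gh_f) = 2.473
Term 1 = ε^1.25·(…)^4.75 = 4.90×10^-12; Term 2 = ν·Q^9.4·(…)^5.2 = 2.26×10^-10
D = 0.66·(4.90×10^-12 + 2.26×10^-10)^0.04 = 0.2717 m = 272 mm
Check: V = 4.21 m/s, Re = 9.77×10^5, f = 0.01177, h_f = 28.7 m ≈ 30.3 m ✓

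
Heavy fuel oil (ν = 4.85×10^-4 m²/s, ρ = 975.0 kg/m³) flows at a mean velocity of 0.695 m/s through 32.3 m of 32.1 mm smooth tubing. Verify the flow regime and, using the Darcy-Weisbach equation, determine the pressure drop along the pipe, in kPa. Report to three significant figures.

Δp ≈ 330 kPa

Re = VD/ν = 0.695·0.03210/4.85×10^-4 = 46.0 → laminar (Re < 2300)
f = 64/Re = 1.391
h_f = f(L/D)V²/(2g) = 1.391·(32.3/0.03210)·0.695²/(2·9.81) = 34.47 m
Δp = ρg·h_f = 975.0·9.81·34.47 = 329.7 kPa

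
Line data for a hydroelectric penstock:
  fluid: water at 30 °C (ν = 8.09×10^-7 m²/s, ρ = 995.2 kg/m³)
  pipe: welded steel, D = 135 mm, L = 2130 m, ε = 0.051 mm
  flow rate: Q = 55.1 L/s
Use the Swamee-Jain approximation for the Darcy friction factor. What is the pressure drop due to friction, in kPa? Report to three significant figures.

V = 4Q/(πD²) = 4·0.0551/(π·0.135²) = 3.849 m/s
Re = VD/ν = 3.849·0.135/8.09×10^-7 = 6.42×10^5 → turbulent
ε/D = 0.051/135 = 3.78×10^-4
Swamee-Jain: f = 0.01673
h_f = f(L/D)V²/(2g) = 0.01673·(2130/0.135)·3.849²/(2·9.81) = 199.3 m
Δp = ρg·h_f = 995.2·9.81·199.3 = 1946 kPa

Δp ≈ 1950 kPa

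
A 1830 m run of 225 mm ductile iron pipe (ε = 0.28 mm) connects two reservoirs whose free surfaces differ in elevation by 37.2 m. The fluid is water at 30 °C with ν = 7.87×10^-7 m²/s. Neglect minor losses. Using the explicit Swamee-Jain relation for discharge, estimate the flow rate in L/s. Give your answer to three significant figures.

Swamee-Jain (Type II): Q = -0.965·√(gD⁵h_f/L)·ln[ε/(3.7D) + √(3.17ν²L/(gD³h_f))]
√(gD⁵h_f/L) = √(9.81·0.225⁵·37.2/1830) = 0.01072
ε/(3.7D) = 3.36×10^-4; √(3.17ν²L/(gD³h_f)) = 2.94×10^-5
Q = -0.965·0.01072·ln(3.657×10^-4) = 0.08189 m³/s
Check: V = 2.06 m/s, Re = 5.89×10^5, f = 0.02127, h_f = 37.4 m ≈ 37.2 m ✓

Q ≈ 81.9 L/s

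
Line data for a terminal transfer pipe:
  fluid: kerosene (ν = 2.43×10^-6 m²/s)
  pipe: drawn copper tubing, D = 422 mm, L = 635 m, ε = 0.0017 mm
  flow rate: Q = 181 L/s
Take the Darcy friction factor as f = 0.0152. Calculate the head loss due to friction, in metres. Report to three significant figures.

V = 4Q/(πD²) = 4·0.181/(π·0.422²) = 1.294 m/s
h_f = f(L/D)V²/(2g) = 0.01520·(635/0.422)·1.294²/(2·9.81) = 1.952 m

h_f ≈ 1.95 m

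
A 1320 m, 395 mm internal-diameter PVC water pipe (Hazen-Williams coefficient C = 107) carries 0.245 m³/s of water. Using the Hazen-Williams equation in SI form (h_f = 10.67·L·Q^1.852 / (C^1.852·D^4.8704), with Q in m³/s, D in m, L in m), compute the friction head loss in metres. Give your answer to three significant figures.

h_f ≈ 16.7 m

h_f = 10.67·1320·0.245^1.852 / (107^1.852·0.395^4.8704) = 16.74 m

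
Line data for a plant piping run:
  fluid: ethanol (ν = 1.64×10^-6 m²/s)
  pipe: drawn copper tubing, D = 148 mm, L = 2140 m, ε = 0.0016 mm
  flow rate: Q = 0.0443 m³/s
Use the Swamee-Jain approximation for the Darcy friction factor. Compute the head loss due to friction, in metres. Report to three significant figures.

V = 4Q/(πD²) = 4·0.0443/(π·0.148²) = 2.575 m/s
Re = VD/ν = 2.575·0.148/1.64×10^-6 = 2.32×10^5 → turbulent
ε/D = 0.0016/148 = 1.08×10^-5
Swamee-Jain: f = 0.01520
h_f = f(L/D)V²/(2g) = 0.01520·(2140/0.148)·2.575²/(2·9.81) = 74.26 m

h_f ≈ 74.3 m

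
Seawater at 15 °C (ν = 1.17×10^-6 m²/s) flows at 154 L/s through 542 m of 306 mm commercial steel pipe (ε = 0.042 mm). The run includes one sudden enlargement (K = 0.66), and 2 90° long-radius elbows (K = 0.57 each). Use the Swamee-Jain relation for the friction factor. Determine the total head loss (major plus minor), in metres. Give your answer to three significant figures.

H_L ≈ 6.24 m

V = 4Q/(πD²) = 2.094 m/s; V²/2g = 0.2235 m
Re = 5.48×10^5, ε/D = 1.37×10^-4 → f = 0.01475 (Swamee-Jain)
Major: h_f = f(L/D)·V²/2g = 0.01475·1771·0.2235 = 5.839 m
Minor: ΣK = 1.80; h_m = ΣK·V²/2g = 0.4023 m
Total H_L = 5.839 + 0.4023 = 6.241 m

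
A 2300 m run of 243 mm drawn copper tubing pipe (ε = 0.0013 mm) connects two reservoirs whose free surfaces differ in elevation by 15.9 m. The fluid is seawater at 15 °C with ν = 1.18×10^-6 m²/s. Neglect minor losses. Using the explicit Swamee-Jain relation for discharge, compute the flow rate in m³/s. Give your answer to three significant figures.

Q ≈ 0.0701 m³/s

Swamee-Jain (Type II): Q = -0.965·√(gD⁵h_f/L)·ln[ε/(3.7D) + √(3.17ν²L/(gD³h_f))]
√(gD⁵h_f/L) = √(9.81·0.243⁵·15.9/2300) = 0.007580
ε/(3.7D) = 1.45×10^-6; √(3.17ν²L/(gD³h_f)) = 6.73×10^-5
Q = -0.965·0.007580·ln(6.880×10^-5) = 0.07011 m³/s
Check: V = 1.51 m/s, Re = 3.11×10^5, f = 0.01434, h_f = 15.8 m ≈ 15.9 m ✓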